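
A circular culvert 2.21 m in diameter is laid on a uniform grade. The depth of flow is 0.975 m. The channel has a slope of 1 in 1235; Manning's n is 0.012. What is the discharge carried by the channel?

For a circular section of diameter D = 2.21 m at depth y = 0.975 m, the central angle is θ = 2 arccos(1 − 2y/D) = 2.906 rad. Then A = (D²/8)(θ − sin θ) = 1.631 m² and P = Dθ/2 = 3.211 m.
Hydraulic radius R = A/P = 1.631/3.211 = 0.5081 m.
Manning's equation: Q = (1/n) A R^(2/3) S^(1/2) = (1/0.012) × 1.631 × 0.5081^(2/3) × 0.0008097^(1/2) = 2.46 m³/s.

Q = 2.46 m³/s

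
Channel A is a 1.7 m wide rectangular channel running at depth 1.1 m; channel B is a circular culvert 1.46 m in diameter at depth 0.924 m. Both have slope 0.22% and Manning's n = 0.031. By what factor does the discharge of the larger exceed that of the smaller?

Channel A: Flow area A = b·y = 1.7 × 1.1 = 1.87 m². Wetted perimeter P = b + 2y = 1.7 + 2×1.1 = 3.9 m. Hydraulic radius R = A/P = 1.87/3.9 = 0.4795 m. Q_A = (1/0.031)·1.87·0.4795^(2/3)·√0.0022 = 1.733 m³/s.
Channel B: For a circular section of diameter D = 1.46 m at depth y = 0.924 m, the central angle is θ = 2 arccos(1 − 2y/D) = 3.68 rad. Then A = (D²/8)(θ − sin θ) = 1.117 m² and P = Dθ/2 = 2.686 m. Hydraulic radius R = A/P = 1.117/2.686 = 0.4158 m. Q_B = (1/0.031)·1.117·0.4158^(2/3)·√0.0022 = 0.9415 m³/s.
The larger discharge is 1.733 m³/s and the smaller is 0.9415 m³/s; the ratio is 1.84.

1.84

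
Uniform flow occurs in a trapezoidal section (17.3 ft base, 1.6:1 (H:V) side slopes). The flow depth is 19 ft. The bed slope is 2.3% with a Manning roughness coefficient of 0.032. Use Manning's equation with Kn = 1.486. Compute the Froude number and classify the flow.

supercritical

With bottom width b = 17.3 ft and side slope z = 1.6: A = (b + zy)y = (17.3 + 1.6×19)×19 = 906.3 ft²; P = b + 2y√(1+z²) = 17.3 + 2×19×1.887 = 89 ft.
Hydraulic radius R = A/P = 906.3/89 = 10.18 ft.
V = (1.486/n) R^(2/3) √S = (1.486/0.032) × 10.18^(2/3) × √0.023 = 33.09 ft/s. Hydraulic depth D_h = A/T = 906.3/78.1 = 11.6 ft.
Froude number Fr = V/√(g·D_h) = 33.09/√(32.2×11.6) = 1.71, which is greater than 1, so the flow is supercritical.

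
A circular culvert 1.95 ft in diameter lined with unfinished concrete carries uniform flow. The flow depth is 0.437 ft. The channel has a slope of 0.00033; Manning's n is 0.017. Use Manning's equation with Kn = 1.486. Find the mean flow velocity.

V = 0.647 ft/s

For a circular section of diameter D = 1.95 ft at depth y = 0.437 ft, the central angle is θ = 2 arccos(1 − 2y/D) = 1.973 rad. Then A = (D²/8)(θ − sin θ) = 0.5001 ft² and P = Dθ/2 = 1.923 ft.
Hydraulic radius R = A/P = 0.5001/1.923 = 0.26 ft.
From Manning's equation, V = (1.486/n) R^(2/3) S^(1/2) = (1.486/0.017) × 0.26^(2/3) × 0.00033^(1/2) = 0.647 ft/s.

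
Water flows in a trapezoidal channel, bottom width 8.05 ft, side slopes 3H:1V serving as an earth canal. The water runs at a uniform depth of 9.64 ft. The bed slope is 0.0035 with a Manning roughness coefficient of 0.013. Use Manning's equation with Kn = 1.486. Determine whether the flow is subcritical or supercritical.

supercritical

With bottom width b = 8.05 ft and side slope z = 3: A = (b + zy)y = (8.05 + 3×9.64)×9.64 = 356.4 ft²; P = b + 2y√(1+z²) = 8.05 + 2×9.64×3.162 = 69.02 ft.
Hydraulic radius R = A/P = 356.4/69.02 = 5.164 ft.
V = (1.486/n) R^(2/3) √S = (1.486/0.013) × 5.164^(2/3) × √0.0035 = 20.2 ft/s. Hydraulic depth D_h = A/T = 356.4/65.89 = 5.409 ft.
Froude number Fr = V/√(g·D_h) = 20.2/√(32.2×5.409) = 1.53, which is greater than 1, so the flow is supercritical.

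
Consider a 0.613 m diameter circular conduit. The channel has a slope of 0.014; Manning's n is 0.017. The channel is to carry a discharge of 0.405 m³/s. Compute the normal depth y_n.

Manning's equation rearranged: A R^(2/3) = nQ / (1·√S) = 0.017 × 0.405 / (√0.014) = 0.05819.
Try y = 0.425 m: A R^(2/3) = 0.06987 — too large.
Try y = 0.374 m: A R^(2/3) = 0.05824 — close enough.

y_n = 0.374 m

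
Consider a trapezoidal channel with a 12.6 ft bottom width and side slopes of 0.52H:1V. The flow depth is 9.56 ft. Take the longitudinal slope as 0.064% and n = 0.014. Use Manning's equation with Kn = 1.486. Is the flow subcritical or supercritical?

With bottom width b = 12.6 ft and side slope z = 0.52: A = (b + zy)y = (12.6 + 0.52×9.56)×9.56 = 168 ft²; P = b + 2y√(1+z²) = 12.6 + 2×9.56×1.127 = 34.15 ft.
Hydraulic radius R = A/P = 168/34.15 = 4.919 ft.
V = (1.486/n) R^(2/3) √S = (1.486/0.014) × 4.919^(2/3) × √0.00064 = 7.766 ft/s. Hydraulic depth D_h = A/T = 168/22.54 = 7.452 ft.
Froude number Fr = V/√(g·D_h) = 7.766/√(32.2×7.452) = 0.501, which is less than 1, so the flow is subcritical.

subcritical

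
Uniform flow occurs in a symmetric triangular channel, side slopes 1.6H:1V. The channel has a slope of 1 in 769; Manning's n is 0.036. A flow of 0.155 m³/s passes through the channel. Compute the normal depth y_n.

Manning's equation rearranged: A R^(2/3) = nQ / (1·√S) = 0.036 × 0.155 / (√0.0013) = 0.1547.
Try y = 0.371 m: A R^(2/3) = 0.06417 — low.
Try y = 0.578 m: A R^(2/3) = 0.2093 — high.
Try y = 0.516 m: A R^(2/3) = 0.1547 — close enough.

y_n = 0.516 m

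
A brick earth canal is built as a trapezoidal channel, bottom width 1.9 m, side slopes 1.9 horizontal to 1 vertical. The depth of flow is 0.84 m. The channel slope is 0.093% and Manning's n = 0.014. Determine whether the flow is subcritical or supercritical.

With bottom width b = 1.9 m and side slope z = 1.9: A = (b + zy)y = (1.9 + 1.9×0.84)×0.84 = 2.937 m²; P = b + 2y√(1+z²) = 1.9 + 2×0.84×2.147 = 5.507 m.
Hydraulic radius R = A/P = 2.937/5.507 = 0.5332 m.
V = (1/n) R^(2/3) √S = (1/0.014) × 0.5332^(2/3) × √0.00093 = 1.432 m/s. Hydraulic depth D_h = A/T = 2.937/5.092 = 0.5767 m.
Froude number Fr = V/√(g·D_h) = 1.432/√(9.81×0.5767) = 0.602, which is less than 1, so the flow is subcritical.

subcritical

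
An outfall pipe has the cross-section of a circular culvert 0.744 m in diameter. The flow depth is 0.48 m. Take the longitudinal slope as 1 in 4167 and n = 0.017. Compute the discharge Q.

Q = 0.0966 m³/s

For a circular section of diameter D = 0.744 m at depth y = 0.48 m, the central angle is θ = 2 arccos(1 − 2y/D) = 3.731 rad. Then A = (D²/8)(θ − sin θ) = 0.2966 m² and P = Dθ/2 = 1.388 m.
Hydraulic radius R = A/P = 0.2966/1.388 = 0.2137 m.
Manning's equation: Q = (1/n) A R^(2/3) S^(1/2) = (1/0.017) × 0.2966 × 0.2137^(2/3) × 0.00024^(1/2) = 0.0966 m³/s.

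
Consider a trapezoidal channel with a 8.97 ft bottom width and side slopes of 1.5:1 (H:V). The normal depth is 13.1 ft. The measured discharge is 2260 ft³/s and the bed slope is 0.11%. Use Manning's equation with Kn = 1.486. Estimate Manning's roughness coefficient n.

n = 0.029

With bottom width b = 8.97 ft and side slope z = 1.5: A = (b + zy)y = (8.97 + 1.5×13.1)×13.1 = 374.9 ft²; P = b + 2y√(1+z²) = 8.97 + 2×13.1×1.803 = 56.2 ft.
Hydraulic radius R = A/P = 374.9/56.2 = 6.671 ft.
Rearranging Manning's equation: n = (1.486/Q) A R^(2/3) S^(1/2) = (1.486/2260) × 374.9 × 6.671^(2/3) × √0.0011 = 0.029.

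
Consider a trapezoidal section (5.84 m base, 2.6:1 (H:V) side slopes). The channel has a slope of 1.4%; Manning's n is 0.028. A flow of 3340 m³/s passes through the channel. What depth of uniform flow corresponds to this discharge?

Manning's equation rearranged: A R^(2/3) = nQ / (1·√S) = 0.028 × 3340 / (√0.014) = 790.4.
Try y = 6.58 m: A R^(2/3) = 351.6 — too small.
Try y = 9.26 m: A R^(2/3) = 790.9 — close enough.

y_n = 9.26 m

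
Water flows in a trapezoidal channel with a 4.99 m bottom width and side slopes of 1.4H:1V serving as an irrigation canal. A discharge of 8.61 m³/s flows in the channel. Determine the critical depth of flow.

y_c = 0.632 m

At critical depth, Q² T / (g A³) = 1, i.e. A³/T = Q²/g = 8.61²/9.81 = 7.557.
Trying y = 0.48 m: A³/T = 3.169 — short.
Trying y = 0.632 m: A³/T = 7.572 — ≈ 7.557.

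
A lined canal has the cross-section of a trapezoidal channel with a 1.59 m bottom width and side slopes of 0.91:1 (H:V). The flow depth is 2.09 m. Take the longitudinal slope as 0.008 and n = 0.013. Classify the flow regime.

supercritical

With bottom width b = 1.59 m and side slope z = 0.91: A = (b + zy)y = (1.59 + 0.91×2.09)×2.09 = 7.298 m²; P = b + 2y√(1+z²) = 1.59 + 2×2.09×1.352 = 7.242 m.
Hydraulic radius R = A/P = 7.298/7.242 = 1.008 m.
V = (1/n) R^(2/3) √S = (1/0.013) × 1.008^(2/3) × √0.008 = 6.916 m/s. Hydraulic depth D_h = A/T = 7.298/5.394 = 1.353 m.
Froude number Fr = V/√(g·D_h) = 6.916/√(9.81×1.353) = 1.9, which is greater than 1, so the flow is supercritical.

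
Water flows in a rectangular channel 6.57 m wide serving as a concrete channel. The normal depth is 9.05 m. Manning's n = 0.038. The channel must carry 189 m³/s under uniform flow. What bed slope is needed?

Flow area A = b·y = 6.57 × 9.05 = 59.46 m². Wetted perimeter P = b + 2y = 6.57 + 2×9.05 = 24.67 m.
Hydraulic radius R = A/P = 59.46/24.67 = 2.41 m.
From Manning's equation, S = [nQ / (1 A R^(2/3))]² = [0.038 × 189 / (1 × 59.46 × 2.41^(2/3))]² = 0.00452.

S = 0.00452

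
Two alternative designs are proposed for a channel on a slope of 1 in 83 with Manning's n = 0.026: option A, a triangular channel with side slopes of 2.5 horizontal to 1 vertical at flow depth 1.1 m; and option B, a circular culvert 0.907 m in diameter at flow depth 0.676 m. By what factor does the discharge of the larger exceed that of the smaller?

Channel A: For a triangular section with side slope z = 2.5: A = zy² = 2.5×1.1² = 3.025 m²; P = 2y√(1+z²) = 2×1.1×2.693 = 5.924 m. Hydraulic radius R = A/P = 3.025/5.924 = 0.5107 m. Q_A = (1/0.026)·3.025·0.5107^(2/3)·√0.01205 = 8.159 m³/s.
Channel B: For a circular section of diameter D = 0.907 m at depth y = 0.676 m, the central angle is θ = 2 arccos(1 − 2y/D) = 4.167 rad. Then A = (D²/8)(θ − sin θ) = 0.5164 m² and P = Dθ/2 = 1.89 m. Hydraulic radius R = A/P = 0.5164/1.89 = 0.2733 m. Q_B = (1/0.026)·0.5164·0.2733^(2/3)·√0.01205 = 0.9181 m³/s.
The larger discharge is 8.159 m³/s and the smaller is 0.9181 m³/s; the ratio is 8.89.

8.89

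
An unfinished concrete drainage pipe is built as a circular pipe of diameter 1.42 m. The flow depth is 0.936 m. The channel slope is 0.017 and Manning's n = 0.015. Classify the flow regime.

For a circular section of diameter D = 1.42 m at depth y = 0.936 m, the central angle is θ = 2 arccos(1 − 2y/D) = 3.789 rad. Then A = (D²/8)(θ − sin θ) = 1.107 m² and P = Dθ/2 = 2.691 m.
Hydraulic radius R = A/P = 1.107/2.691 = 0.4115 m.
V = (1/n) R^(2/3) √S = (1/0.015) × 0.4115^(2/3) × √0.017 = 4.809 m/s. Hydraulic depth D_h = A/T = 1.107/1.346 = 0.8225 m.
Froude number Fr = V/√(g·D_h) = 4.809/√(9.81×0.8225) = 1.69, which is greater than 1, so the flow is supercritical.

supercritical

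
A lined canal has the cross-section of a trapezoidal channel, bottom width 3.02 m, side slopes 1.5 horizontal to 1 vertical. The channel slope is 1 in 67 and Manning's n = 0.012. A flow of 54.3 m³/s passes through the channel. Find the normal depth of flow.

y_n = 1.25 m

Manning's equation rearranged: A R^(2/3) = nQ / (1·√S) = 0.012 × 54.3 / (√0.01493) = 5.334.
Trying y = 0.885 m: A R^(2/3) = 2.796 — low.
Trying y = 1.25 m: A R^(2/3) = 5.33 — ≈ 5.334.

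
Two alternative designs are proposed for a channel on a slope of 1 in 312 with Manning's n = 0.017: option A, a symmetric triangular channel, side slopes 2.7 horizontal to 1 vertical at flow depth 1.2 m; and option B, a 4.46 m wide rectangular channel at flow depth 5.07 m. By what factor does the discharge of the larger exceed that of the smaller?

Channel A: For a triangular section with side slope z = 2.7: A = zy² = 2.7×1.2² = 3.888 m²; P = 2y√(1+z²) = 2×1.2×2.879 = 6.91 m. Hydraulic radius R = A/P = 3.888/6.91 = 0.5626 m. Q_A = (1/0.017)·3.888·0.5626^(2/3)·√0.003205 = 8.825 m³/s.
Channel B: Flow area A = b·y = 4.46 × 5.07 = 22.61 m². Wetted perimeter P = b + 2y = 4.46 + 2×5.07 = 14.6 m. Hydraulic radius R = A/P = 22.61/14.6 = 1.549 m. Q_B = (1/0.017)·22.61·1.549^(2/3)·√0.003205 = 100.8 m³/s.
The larger discharge is 100.8 m³/s and the smaller is 8.825 m³/s; the ratio is 11.4.

11.4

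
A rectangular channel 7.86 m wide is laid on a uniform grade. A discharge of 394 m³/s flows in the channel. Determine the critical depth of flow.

For a rectangular channel, critical depth y_c = (q²/g)^(1/3) where q = Q/b = 394/7.86 = 50.13 m²/s.
So y_c = (50.13²/9.81)^(1/3) = 6.35 m.

y_c = 6.35 m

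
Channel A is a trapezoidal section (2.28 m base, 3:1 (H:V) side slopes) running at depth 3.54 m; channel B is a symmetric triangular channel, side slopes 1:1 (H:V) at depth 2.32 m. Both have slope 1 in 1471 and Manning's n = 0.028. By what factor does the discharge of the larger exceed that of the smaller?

14.6

Channel A: With bottom width b = 2.28 m and side slope z = 3: A = (b + zy)y = (2.28 + 3×3.54)×3.54 = 45.67 m²; P = b + 2y√(1+z²) = 2.28 + 2×3.54×3.162 = 24.67 m. Hydraulic radius R = A/P = 45.67/24.67 = 1.851 m. Q_A = (1/0.028)·45.67·1.851^(2/3)·√0.0006798 = 64.11 m³/s.
Channel B: For a triangular section with side slope z = 1: A = zy² = 1×2.32² = 5.382 m²; P = 2y√(1+z²) = 2×2.32×1.414 = 6.562 m. Hydraulic radius R = A/P = 5.382/6.562 = 0.8202 m. Q_B = (1/0.028)·5.382·0.8202^(2/3)·√0.0006798 = 4.392 m³/s.
The larger discharge is 64.11 m³/s and the smaller is 4.392 m³/s; the ratio is 14.6.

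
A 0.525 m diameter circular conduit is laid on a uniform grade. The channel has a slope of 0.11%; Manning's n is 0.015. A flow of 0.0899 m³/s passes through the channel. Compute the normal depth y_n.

y_n = 0.332 m

Manning's equation rearranged: A R^(2/3) = nQ / (1·√S) = 0.015 × 0.0899 / (√0.0011) = 0.04066.
Try y = 0.385 m: A R^(2/3) = 0.04964 — high.
Try y = 0.263 m: A R^(2/3) = 0.02804 — low.
Try y = 0.332 m: A R^(2/3) = 0.04064 — ≈ 0.04066.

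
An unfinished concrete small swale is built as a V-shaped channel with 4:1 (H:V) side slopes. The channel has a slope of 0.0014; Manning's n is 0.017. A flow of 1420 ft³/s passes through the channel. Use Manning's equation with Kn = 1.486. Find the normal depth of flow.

y_n = 6.95 ft

Manning's equation rearranged: A R^(2/3) = nQ / (1.486·√S) = 0.017 × 1420 / (1.486 × √0.0014) = 434.2.
Try y = 5.41 ft: A R^(2/3) = 222.7 — too small.
Try y = 6.95 ft: A R^(2/3) = 434.4 — matches.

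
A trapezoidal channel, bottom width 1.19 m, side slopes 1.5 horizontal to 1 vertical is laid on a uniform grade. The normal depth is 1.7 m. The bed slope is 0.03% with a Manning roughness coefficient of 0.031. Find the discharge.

Q = 3.23 m³/s

With bottom width b = 1.19 m and side slope z = 1.5: A = (b + zy)y = (1.19 + 1.5×1.7)×1.7 = 6.358 m²; P = b + 2y√(1+z²) = 1.19 + 2×1.7×1.803 = 7.319 m.
Hydraulic radius R = A/P = 6.358/7.319 = 0.8686 m.
Manning's equation: Q = (1/n) A R^(2/3) S^(1/2) = (1/0.031) × 6.358 × 0.8686^(2/3) × 0.0003^(1/2) = 3.23 m³/s.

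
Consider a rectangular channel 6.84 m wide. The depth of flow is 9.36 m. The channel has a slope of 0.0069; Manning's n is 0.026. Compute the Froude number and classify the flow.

subcritical

Flow area A = b·y = 6.84 × 9.36 = 64.02 m². Wetted perimeter P = b + 2y = 6.84 + 2×9.36 = 25.56 m.
Hydraulic radius R = A/P = 64.02/25.56 = 2.505 m.
V = (1/n) R^(2/3) √S = (1/0.026) × 2.505^(2/3) × √0.0069 = 5.892 m/s. Hydraulic depth D_h = A/T = 64.02/6.84 = 9.36 m.
Froude number Fr = V/√(g·D_h) = 5.892/√(9.81×9.36) = 0.615, which is less than 1, so the flow is subcritical.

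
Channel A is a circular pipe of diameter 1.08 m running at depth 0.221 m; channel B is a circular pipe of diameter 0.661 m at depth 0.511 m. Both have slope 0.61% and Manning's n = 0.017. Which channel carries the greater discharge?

Channel A: For a circular section of diameter D = 1.08 m at depth y = 0.221 m, the central angle is θ = 2 arccos(1 − 2y/D) = 1.878 rad. Then A = (D²/8)(θ − sin θ) = 0.1348 m² and P = Dθ/2 = 1.014 m. Hydraulic radius R = A/P = 0.1348/1.014 = 0.1329 m. Q_A = (1/0.017)·0.1348·0.1329^(2/3)·√0.0061 = 0.1613 m³/s.
Channel B: For a circular section of diameter D = 0.661 m at depth y = 0.511 m, the central angle is θ = 2 arccos(1 − 2y/D) = 4.297 rad. Then A = (D²/8)(θ − sin θ) = 0.2847 m² and P = Dθ/2 = 1.42 m. Hydraulic radius R = A/P = 0.2847/1.42 = 0.2004 m. Q_B = (1/0.017)·0.2847·0.2004^(2/3)·√0.0061 = 0.4479 m³/s.
Q_A = 0.1613 m³/s vs Q_B = 0.4479 m³/s, so channel B carries more.

channel B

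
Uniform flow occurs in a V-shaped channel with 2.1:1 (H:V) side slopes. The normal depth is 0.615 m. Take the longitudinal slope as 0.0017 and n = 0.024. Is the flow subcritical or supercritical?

subcritical

For a triangular section with side slope z = 2.1: A = zy² = 2.1×0.615² = 0.7943 m²; P = 2y√(1+z²) = 2×0.615×2.326 = 2.861 m.
Hydraulic radius R = A/P = 0.7943/2.861 = 0.2776 m.
V = (1/n) R^(2/3) √S = (1/0.024) × 0.2776^(2/3) × √0.0017 = 0.7311 m/s. Hydraulic depth D_h = A/T = 0.7943/2.583 = 0.3075 m.
Froude number Fr = V/√(g·D_h) = 0.7311/√(9.81×0.3075) = 0.421, which is less than 1, so the flow is subcritical.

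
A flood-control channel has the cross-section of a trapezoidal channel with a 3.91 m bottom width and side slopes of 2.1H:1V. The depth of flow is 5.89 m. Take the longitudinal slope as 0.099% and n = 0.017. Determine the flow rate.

With bottom width b = 3.91 m and side slope z = 2.1: A = (b + zy)y = (3.91 + 2.1×5.89)×5.89 = 95.88 m²; P = b + 2y√(1+z²) = 3.91 + 2×5.89×2.326 = 31.31 m.
Hydraulic radius R = A/P = 95.88/31.31 = 3.062 m.
Manning's equation: Q = (1/n) A R^(2/3) S^(1/2) = (1/0.017) × 95.88 × 3.062^(2/3) × 0.00099^(1/2) = 374 m³/s.

Q = 374 m³/s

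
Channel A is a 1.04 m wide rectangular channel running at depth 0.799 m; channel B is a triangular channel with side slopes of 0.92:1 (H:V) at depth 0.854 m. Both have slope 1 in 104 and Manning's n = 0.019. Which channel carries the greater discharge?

channel A

Channel A: Flow area A = b·y = 1.04 × 0.799 = 0.831 m². Wetted perimeter P = b + 2y = 1.04 + 2×0.799 = 2.638 m. Hydraulic radius R = A/P = 0.831/2.638 = 0.315 m. Q_A = (1/0.019)·0.831·0.315^(2/3)·√0.009615 = 1.985 m³/s.
Channel B: For a triangular section with side slope z = 0.92: A = zy² = 0.92×0.854² = 0.671 m²; P = 2y√(1+z²) = 2×0.854×1.359 = 2.321 m. Hydraulic radius R = A/P = 0.671/2.321 = 0.2891 m. Q_B = (1/0.019)·0.671·0.2891^(2/3)·√0.009615 = 1.514 m³/s.
Q_A = 1.985 m³/s vs Q_B = 1.514 m³/s, so channel A carries more.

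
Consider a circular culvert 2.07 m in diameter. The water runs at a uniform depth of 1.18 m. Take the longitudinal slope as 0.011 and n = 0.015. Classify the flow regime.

supercritical

For a circular section of diameter D = 2.07 m at depth y = 1.18 m, the central angle is θ = 2 arccos(1 − 2y/D) = 3.423 rad. Then A = (D²/8)(θ − sin θ) = 1.982 m² and P = Dθ/2 = 3.543 m.
Hydraulic radius R = A/P = 1.982/3.543 = 0.5594 m.
V = (1/n) R^(2/3) √S = (1/0.015) × 0.5594^(2/3) × √0.011 = 4.747 m/s. Hydraulic depth D_h = A/T = 1.982/2.05 = 0.9669 m.
Froude number Fr = V/√(g·D_h) = 4.747/√(9.81×0.9669) = 1.54, which is greater than 1, so the flow is supercritical.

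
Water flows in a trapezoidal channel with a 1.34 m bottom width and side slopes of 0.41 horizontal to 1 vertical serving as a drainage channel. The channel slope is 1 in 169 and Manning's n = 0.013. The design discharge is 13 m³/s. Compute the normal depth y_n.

y_n = 1.51 m

Manning's equation rearranged: A R^(2/3) = nQ / (1·√S) = 0.013 × 13 / (√0.005917) = 2.197.
Try y = 1.2 m: A R^(2/3) = 1.492 — too small.
Try y = 1.51 m: A R^(2/3) = 2.203 — close enough.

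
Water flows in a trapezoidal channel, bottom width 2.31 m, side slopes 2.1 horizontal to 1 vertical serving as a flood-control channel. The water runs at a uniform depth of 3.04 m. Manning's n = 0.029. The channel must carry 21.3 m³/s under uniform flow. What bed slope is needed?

S = 0.00029

With bottom width b = 2.31 m and side slope z = 2.1: A = (b + zy)y = (2.31 + 2.1×3.04)×3.04 = 26.43 m²; P = b + 2y√(1+z²) = 2.31 + 2×3.04×2.326 = 16.45 m.
Hydraulic radius R = A/P = 26.43/16.45 = 1.607 m.
From Manning's equation, S = [nQ / (1 A R^(2/3))]² = [0.029 × 21.3 / (1 × 26.43 × 1.607^(2/3))]² = 0.00029.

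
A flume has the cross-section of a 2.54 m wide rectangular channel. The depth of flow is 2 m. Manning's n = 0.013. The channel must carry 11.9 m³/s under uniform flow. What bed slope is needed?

S = 0.0013

Flow area A = b·y = 2.54 × 2 = 5.08 m². Wetted perimeter P = b + 2y = 2.54 + 2×2 = 6.54 m.
Hydraulic radius R = A/P = 5.08/6.54 = 0.7768 m.
From Manning's equation, S = [nQ / (1 A R^(2/3))]² = [0.013 × 11.9 / (1 × 5.08 × 0.7768^(2/3))]² = 0.0013.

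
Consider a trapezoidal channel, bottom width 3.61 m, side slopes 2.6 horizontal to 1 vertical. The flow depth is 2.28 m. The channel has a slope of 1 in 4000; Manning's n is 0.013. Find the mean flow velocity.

With bottom width b = 3.61 m and side slope z = 2.6: A = (b + zy)y = (3.61 + 2.6×2.28)×2.28 = 21.75 m²; P = b + 2y√(1+z²) = 3.61 + 2×2.28×2.786 = 16.31 m.
Hydraulic radius R = A/P = 21.75/16.31 = 1.333 m.
From Manning's equation, V = (1/n) R^(2/3) S^(1/2) = (1/0.013) × 1.333^(2/3) × 0.00025^(1/2) = 1.47 m/s.

V = 1.47 m/s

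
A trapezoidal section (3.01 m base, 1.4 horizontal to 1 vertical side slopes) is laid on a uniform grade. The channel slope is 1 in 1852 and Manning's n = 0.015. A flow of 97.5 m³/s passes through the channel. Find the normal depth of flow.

y_n = 4.23 m

Manning's equation rearranged: A R^(2/3) = nQ / (1·√S) = 0.015 × 97.5 / (√0.00054) = 62.94.
At y = 5.26 m: A R^(2/3) = 102.8 — over.
At y = 3.67 m: A R^(2/3) = 46.07 — short.
At y = 4.23 m: A R^(2/3) = 62.96 — matches.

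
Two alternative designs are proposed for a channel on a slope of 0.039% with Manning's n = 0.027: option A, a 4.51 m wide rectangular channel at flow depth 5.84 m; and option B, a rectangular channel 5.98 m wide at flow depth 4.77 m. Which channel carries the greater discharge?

channel B

Channel A: Flow area A = b·y = 4.51 × 5.84 = 26.34 m². Wetted perimeter P = b + 2y = 4.51 + 2×5.84 = 16.19 m. Hydraulic radius R = A/P = 26.34/16.19 = 1.627 m. Q_A = (1/0.027)·26.34·1.627^(2/3)·√0.00039 = 26.65 m³/s.
Channel B: Flow area A = b·y = 5.98 × 4.77 = 28.52 m². Wetted perimeter P = b + 2y = 5.98 + 2×4.77 = 15.52 m. Hydraulic radius R = A/P = 28.52/15.52 = 1.838 m. Q_B = (1/0.027)·28.52·1.838^(2/3)·√0.00039 = 31.3 m³/s.
Q_A = 26.65 m³/s vs Q_B = 31.3 m³/s, so channel B carries more.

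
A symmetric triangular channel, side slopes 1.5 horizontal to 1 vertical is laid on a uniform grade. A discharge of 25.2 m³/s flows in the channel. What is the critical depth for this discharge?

y_c = 2.25 m

At critical depth, Q² T / (g A³) = 1, i.e. A³/T = Q²/g = 25.2²/9.81 = 64.73.
Try y = 1.57 m: A³/T = 10.73 — too small.
Try y = 2.65 m: A³/T = 147 — too large.
Try y = 2.25 m: A³/T = 64.87 — matches.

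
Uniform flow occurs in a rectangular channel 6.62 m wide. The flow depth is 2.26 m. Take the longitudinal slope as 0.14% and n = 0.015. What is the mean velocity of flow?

Flow area A = b·y = 6.62 × 2.26 = 14.96 m². Wetted perimeter P = b + 2y = 6.62 + 2×2.26 = 11.14 m.
Hydraulic radius R = A/P = 14.96/11.14 = 1.343 m.
From Manning's equation, V = (1/n) R^(2/3) S^(1/2) = (1/0.015) × 1.343^(2/3) × 0.0014^(1/2) = 3.04 m/s.

V = 3.04 m/s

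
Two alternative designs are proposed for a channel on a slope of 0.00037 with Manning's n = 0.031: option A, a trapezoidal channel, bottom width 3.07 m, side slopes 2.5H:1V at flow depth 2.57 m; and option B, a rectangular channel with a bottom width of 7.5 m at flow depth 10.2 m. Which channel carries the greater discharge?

Channel A: With bottom width b = 3.07 m and side slope z = 2.5: A = (b + zy)y = (3.07 + 2.5×2.57)×2.57 = 24.4 m²; P = b + 2y√(1+z²) = 3.07 + 2×2.57×2.693 = 16.91 m. Hydraulic radius R = A/P = 24.4/16.91 = 1.443 m. Q_A = (1/0.031)·24.4·1.443^(2/3)·√0.00037 = 19.34 m³/s.
Channel B: Flow area A = b·y = 7.5 × 10.2 = 76.5 m². Wetted perimeter P = b + 2y = 7.5 + 2×10.2 = 27.9 m. Hydraulic radius R = A/P = 76.5/27.9 = 2.742 m. Q_B = (1/0.031)·76.5·2.742^(2/3)·√0.00037 = 92.99 m³/s.
Q_A = 19.34 m³/s vs Q_B = 92.99 m³/s, so channel B carries more.

channel B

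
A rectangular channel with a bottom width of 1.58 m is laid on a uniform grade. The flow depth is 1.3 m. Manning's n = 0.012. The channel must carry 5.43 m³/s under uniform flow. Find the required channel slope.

Flow area A = b·y = 1.58 × 1.3 = 2.054 m². Wetted perimeter P = b + 2y = 1.58 + 2×1.3 = 4.18 m.
Hydraulic radius R = A/P = 2.054/4.18 = 0.4914 m.
From Manning's equation, S = [nQ / (1 A R^(2/3))]² = [0.012 × 5.43 / (1 × 2.054 × 0.4914^(2/3))]² = 0.0026.

S = 0.0026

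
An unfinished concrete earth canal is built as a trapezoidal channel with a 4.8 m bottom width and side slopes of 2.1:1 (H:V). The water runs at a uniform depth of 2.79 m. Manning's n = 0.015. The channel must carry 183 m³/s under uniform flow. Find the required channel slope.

S = 0.00429

With bottom width b = 4.8 m and side slope z = 2.1: A = (b + zy)y = (4.8 + 2.1×2.79)×2.79 = 29.74 m²; P = b + 2y√(1+z²) = 4.8 + 2×2.79×2.326 = 17.78 m.
Hydraulic radius R = A/P = 29.74/17.78 = 1.673 m.
From Manning's equation, S = [nQ / (1 A R^(2/3))]² = [0.015 × 183 / (1 × 29.74 × 1.673^(2/3))]² = 0.00429.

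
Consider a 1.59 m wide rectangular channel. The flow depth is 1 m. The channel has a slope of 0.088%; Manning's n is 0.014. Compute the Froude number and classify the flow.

Flow area A = b·y = 1.59 × 1 = 1.59 m². Wetted perimeter P = b + 2y = 1.59 + 2×1 = 3.59 m.
Hydraulic radius R = A/P = 1.59/3.59 = 0.4429 m.
V = (1/n) R^(2/3) √S = (1/0.014) × 0.4429^(2/3) × √0.00088 = 1.231 m/s. Hydraulic depth D_h = A/T = 1.59/1.59 = 1 m.
Froude number Fr = V/√(g·D_h) = 1.231/√(9.81×1) = 0.393, which is less than 1, so the flow is subcritical.

subcritical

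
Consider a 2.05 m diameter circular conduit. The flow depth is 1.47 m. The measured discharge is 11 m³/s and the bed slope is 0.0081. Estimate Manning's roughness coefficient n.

For a circular section of diameter D = 2.05 m at depth y = 1.47 m, the central angle is θ = 2 arccos(1 − 2y/D) = 4.04 rad. Then A = (D²/8)(θ − sin θ) = 2.533 m² and P = Dθ/2 = 4.141 m.
Hydraulic radius R = A/P = 2.533/4.141 = 0.6117 m.
Rearranging Manning's equation: n = (1/Q) A R^(2/3) S^(1/2) = (1/11) × 2.533 × 0.6117^(2/3) × √0.0081 = 0.0149.

n = 0.0149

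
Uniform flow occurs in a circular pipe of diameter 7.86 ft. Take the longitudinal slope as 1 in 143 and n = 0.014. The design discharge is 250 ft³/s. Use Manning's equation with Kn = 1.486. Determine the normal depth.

y_n = 3.31 ft

Manning's equation rearranged: A R^(2/3) = nQ / (1.486·√S) = 0.014 × 250 / (1.486 × √0.006993) = 28.17.
Trying y = 3.68 ft: A R^(2/3) = 33.99 — high.
Trying y = 2.84 ft: A R^(2/3) = 21.25 — low.
Trying y = 3.31 ft: A R^(2/3) = 28.17 — matches.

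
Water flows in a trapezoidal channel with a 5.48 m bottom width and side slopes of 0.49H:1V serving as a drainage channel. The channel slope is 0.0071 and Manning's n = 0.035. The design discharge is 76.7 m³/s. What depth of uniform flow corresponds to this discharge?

Manning's equation rearranged: A R^(2/3) = nQ / (1·√S) = 0.035 × 76.7 / (√0.0071) = 31.86.
At y = 2.63 m: A R^(2/3) = 24.05 — short.
At y = 3.52 m: A R^(2/3) = 38.96 — over.
At y = 3.12 m: A R^(2/3) = 31.87 — close enough.

y_n = 3.12 m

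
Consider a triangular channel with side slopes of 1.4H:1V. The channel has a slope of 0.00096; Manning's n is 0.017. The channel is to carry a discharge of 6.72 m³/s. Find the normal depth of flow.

Manning's equation rearranged: A R^(2/3) = nQ / (1·√S) = 0.017 × 6.72 / (√0.00096) = 3.687.
Trying y = 1.57 m: A R^(2/3) = 2.56 — short.
Trying y = 2.11 m: A R^(2/3) = 5.63 — over.
Trying y = 1.8 m: A R^(2/3) = 3.685 — close enough.

y_n = 1.8 m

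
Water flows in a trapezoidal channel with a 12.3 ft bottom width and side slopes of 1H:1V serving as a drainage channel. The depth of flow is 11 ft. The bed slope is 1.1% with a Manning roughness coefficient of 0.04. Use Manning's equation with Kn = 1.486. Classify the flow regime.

With bottom width b = 12.3 ft and side slope z = 1: A = (b + zy)y = (12.3 + 1×11)×11 = 256.3 ft²; P = b + 2y√(1+z²) = 12.3 + 2×11×1.414 = 43.41 ft.
Hydraulic radius R = A/P = 256.3/43.41 = 5.904 ft.
V = (1.486/n) R^(2/3) √S = (1.486/0.04) × 5.904^(2/3) × √0.011 = 12.73 ft/s. Hydraulic depth D_h = A/T = 256.3/34.3 = 7.472 ft.
Froude number Fr = V/√(g·D_h) = 12.73/√(32.2×7.472) = 0.821, which is less than 1, so the flow is subcritical.

subcritical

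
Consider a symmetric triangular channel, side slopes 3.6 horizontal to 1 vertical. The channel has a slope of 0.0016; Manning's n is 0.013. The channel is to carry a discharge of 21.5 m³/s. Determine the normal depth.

y_n = 1.54 m

Manning's equation rearranged: A R^(2/3) = nQ / (1·√S) = 0.013 × 21.5 / (√0.0016) = 6.987.
Trying y = 1.87 m: A R^(2/3) = 11.74 — too large.
Trying y = 1.54 m: A R^(2/3) = 6.997 — matches.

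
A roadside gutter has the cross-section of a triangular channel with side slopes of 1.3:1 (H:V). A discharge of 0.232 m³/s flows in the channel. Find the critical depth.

y_c = 0.365 m

At critical depth, Q² T / (g A³) = 1, i.e. A³/T = Q²/g = 0.232²/9.81 = 0.005487.
Trying y = 0.411 m: A³/T = 0.00991 — too large.
Trying y = 0.306 m: A³/T = 0.002267 — too small.
Trying y = 0.365 m: A³/T = 0.005474 — ≈ 0.005487.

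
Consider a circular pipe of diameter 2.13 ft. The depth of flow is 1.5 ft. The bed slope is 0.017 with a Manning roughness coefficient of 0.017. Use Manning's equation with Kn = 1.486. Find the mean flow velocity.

V = 8.4 ft/s

For a circular section of diameter D = 2.13 ft at depth y = 1.5 ft, the central angle is θ = 2 arccos(1 − 2y/D) = 3.983 rad. Then A = (D²/8)(θ − sin θ) = 2.682 ft² and P = Dθ/2 = 4.242 ft.
Hydraulic radius R = A/P = 2.682/4.242 = 0.6322 ft.
From Manning's equation, V = (1.486/n) R^(2/3) S^(1/2) = (1.486/0.017) × 0.6322^(2/3) × 0.017^(1/2) = 8.4 ft/s.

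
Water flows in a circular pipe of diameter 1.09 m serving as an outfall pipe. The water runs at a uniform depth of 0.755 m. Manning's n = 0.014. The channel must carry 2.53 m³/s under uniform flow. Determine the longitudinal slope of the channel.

For a circular section of diameter D = 1.09 m at depth y = 0.755 m, the central angle is θ = 2 arccos(1 − 2y/D) = 3.933 rad. Then A = (D²/8)(θ − sin θ) = 0.6897 m² and P = Dθ/2 = 2.143 m.
Hydraulic radius R = A/P = 0.6897/2.143 = 0.3218 m.
From Manning's equation, S = [nQ / (1 A R^(2/3))]² = [0.014 × 2.53 / (1 × 0.6897 × 0.3218^(2/3))]² = 0.012.

S = 0.012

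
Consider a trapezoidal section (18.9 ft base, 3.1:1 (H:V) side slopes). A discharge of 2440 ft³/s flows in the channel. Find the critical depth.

y_c = 5.85 ft

At critical depth, Q² T / (g A³) = 1, i.e. A³/T = Q²/g = 2440²/32.2 = 184900.
Try y = 7.11 ft: A³/T = 391600 — too large.
Try y = 5.85 ft: A³/T = 184300 — close enough.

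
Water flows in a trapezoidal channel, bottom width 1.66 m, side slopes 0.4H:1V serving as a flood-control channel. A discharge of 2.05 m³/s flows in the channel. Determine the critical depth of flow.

At critical depth, Q² T / (g A³) = 1, i.e. A³/T = Q²/g = 2.05²/9.81 = 0.4284.
Trying y = 0.617 m: A³/T = 0.7561 — high.
Trying y = 0.515 m: A³/T = 0.4283 — close enough.

y_c = 0.515 m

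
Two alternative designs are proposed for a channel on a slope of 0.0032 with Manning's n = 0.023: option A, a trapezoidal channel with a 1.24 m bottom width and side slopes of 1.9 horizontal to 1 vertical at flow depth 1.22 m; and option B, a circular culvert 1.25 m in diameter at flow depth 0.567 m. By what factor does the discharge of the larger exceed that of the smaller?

13.9

Channel A: With bottom width b = 1.24 m and side slope z = 1.9: A = (b + zy)y = (1.24 + 1.9×1.22)×1.22 = 4.341 m²; P = b + 2y√(1+z²) = 1.24 + 2×1.22×2.147 = 6.479 m. Hydraulic radius R = A/P = 4.341/6.479 = 0.67 m. Q_A = (1/0.023)·4.341·0.67^(2/3)·√0.0032 = 8.174 m³/s.
Channel B: For a circular section of diameter D = 1.25 m at depth y = 0.567 m, the central angle is θ = 2 arccos(1 − 2y/D) = 2.956 rad. Then A = (D²/8)(θ − sin θ) = 0.5412 m² and P = Dθ/2 = 1.847 m. Hydraulic radius R = A/P = 0.5412/1.847 = 0.293 m. Q_B = (1/0.023)·0.5412·0.293^(2/3)·√0.0032 = 0.5871 m³/s.
The larger discharge is 8.174 m³/s and the smaller is 0.5871 m³/s; the ratio is 13.9.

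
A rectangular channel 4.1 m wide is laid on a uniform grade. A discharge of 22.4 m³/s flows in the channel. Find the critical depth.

y_c = 1.45 m

For a rectangular channel, critical depth y_c = (q²/g)^(1/3) where q = Q/b = 22.4/4.1 = 5.463 m²/s.
So y_c = (5.463²/9.81)^(1/3) = 1.45 m.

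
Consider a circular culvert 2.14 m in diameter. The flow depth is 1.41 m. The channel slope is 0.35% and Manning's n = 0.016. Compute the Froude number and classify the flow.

For a circular section of diameter D = 2.14 m at depth y = 1.41 m, the central angle is θ = 2 arccos(1 − 2y/D) = 3.788 rad. Then A = (D²/8)(θ − sin θ) = 2.514 m² and P = Dθ/2 = 4.054 m.
Hydraulic radius R = A/P = 2.514/4.054 = 0.6201 m.
V = (1/n) R^(2/3) √S = (1/0.016) × 0.6201^(2/3) × √0.0035 = 2.689 m/s. Hydraulic depth D_h = A/T = 2.514/2.029 = 1.239 m.
Froude number Fr = V/√(g·D_h) = 2.689/√(9.81×1.239) = 0.771, which is less than 1, so the flow is subcritical.

subcritical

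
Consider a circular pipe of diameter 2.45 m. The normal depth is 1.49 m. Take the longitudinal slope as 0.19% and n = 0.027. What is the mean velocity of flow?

For a circular section of diameter D = 2.45 m at depth y = 1.49 m, the central angle is θ = 2 arccos(1 − 2y/D) = 3.578 rad. Then A = (D²/8)(θ − sin θ) = 3.001 m² and P = Dθ/2 = 4.383 m.
Hydraulic radius R = A/P = 3.001/4.383 = 0.6848 m.
From Manning's equation, V = (1/n) R^(2/3) S^(1/2) = (1/0.027) × 0.6848^(2/3) × 0.0019^(1/2) = 1.25 m/s.

V = 1.25 m/s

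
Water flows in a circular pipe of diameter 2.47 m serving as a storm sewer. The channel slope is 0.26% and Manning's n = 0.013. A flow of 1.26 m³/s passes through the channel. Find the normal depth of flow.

y_n = 0.507 m

Manning's equation rearranged: A R^(2/3) = nQ / (1·√S) = 0.013 × 1.26 / (√0.0026) = 0.3212.
Try y = 0.607 m: A R^(2/3) = 0.46 — too large.
Try y = 0.443 m: A R^(2/3) = 0.2438 — too small.
Try y = 0.507 m: A R^(2/3) = 0.3207 — close enough.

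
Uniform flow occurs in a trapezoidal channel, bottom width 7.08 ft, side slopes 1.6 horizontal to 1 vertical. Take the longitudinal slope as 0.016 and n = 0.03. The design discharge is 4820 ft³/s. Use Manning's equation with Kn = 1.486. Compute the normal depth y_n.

Manning's equation rearranged: A R^(2/3) = nQ / (1.486·√S) = 0.03 × 4820 / (1.486 × √0.016) = 769.3.
Try y = 11.8 ft: A R^(2/3) = 1004 — high.
Try y = 7.69 ft: A R^(2/3) = 383.7 — low.
Try y = 10.5 ft: A R^(2/3) = 768.8 — matches.

y_n = 10.5 ft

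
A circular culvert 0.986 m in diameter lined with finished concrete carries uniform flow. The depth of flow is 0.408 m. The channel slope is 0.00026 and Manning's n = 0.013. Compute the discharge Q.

Q = 0.133 m³/s

For a circular section of diameter D = 0.986 m at depth y = 0.408 m, the central angle is θ = 2 arccos(1 − 2y/D) = 2.795 rad. Then A = (D²/8)(θ − sin θ) = 0.2984 m² and P = Dθ/2 = 1.378 m.
Hydraulic radius R = A/P = 0.2984/1.378 = 0.2165 m.
Manning's equation: Q = (1/n) A R^(2/3) S^(1/2) = (1/0.013) × 0.2984 × 0.2165^(2/3) × 0.00026^(1/2) = 0.133 m³/s.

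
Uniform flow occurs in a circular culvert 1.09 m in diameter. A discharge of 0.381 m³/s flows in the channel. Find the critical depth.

y_c = 0.338 m

At critical depth, Q² T / (g A³) = 1, i.e. A³/T = Q²/g = 0.381²/9.81 = 0.0148.
Try y = 0.3 m: A³/T = 0.00935 — short.
Try y = 0.397 m: A³/T = 0.02765 — over.
Try y = 0.338 m: A³/T = 0.01485 — close enough.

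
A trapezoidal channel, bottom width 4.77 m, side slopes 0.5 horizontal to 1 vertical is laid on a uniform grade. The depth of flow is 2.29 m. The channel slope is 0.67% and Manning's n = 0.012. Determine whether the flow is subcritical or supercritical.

With bottom width b = 4.77 m and side slope z = 0.5: A = (b + zy)y = (4.77 + 0.5×2.29)×2.29 = 13.55 m²; P = b + 2y√(1+z²) = 4.77 + 2×2.29×1.118 = 9.891 m.
Hydraulic radius R = A/P = 13.55/9.891 = 1.37 m.
V = (1/n) R^(2/3) √S = (1/0.012) × 1.37^(2/3) × √0.0067 = 8.412 m/s. Hydraulic depth D_h = A/T = 13.55/7.06 = 1.919 m.
Froude number Fr = V/√(g·D_h) = 8.412/√(9.81×1.919) = 1.94, which is greater than 1, so the flow is supercritical.

supercritical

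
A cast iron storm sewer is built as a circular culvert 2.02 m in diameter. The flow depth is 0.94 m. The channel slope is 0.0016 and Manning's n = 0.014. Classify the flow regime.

subcritical

For a circular section of diameter D = 2.02 m at depth y = 0.94 m, the central angle is θ = 2 arccos(1 − 2y/D) = 3.003 rad. Then A = (D²/8)(θ − sin θ) = 1.461 m² and P = Dθ/2 = 3.033 m.
Hydraulic radius R = A/P = 1.461/3.033 = 0.4817 m.
V = (1/n) R^(2/3) √S = (1/0.014) × 0.4817^(2/3) × √0.0016 = 1.756 m/s. Hydraulic depth D_h = A/T = 1.461/2.015 = 0.7251 m.
Froude number Fr = V/√(g·D_h) = 1.756/√(9.81×0.7251) = 0.658, which is less than 1, so the flow is subcritical.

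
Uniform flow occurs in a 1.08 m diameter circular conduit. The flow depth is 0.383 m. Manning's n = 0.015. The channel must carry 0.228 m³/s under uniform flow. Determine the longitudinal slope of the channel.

For a circular section of diameter D = 1.08 m at depth y = 0.383 m, the central angle is θ = 2 arccos(1 − 2y/D) = 2.552 rad. Then A = (D²/8)(θ − sin θ) = 0.2909 m² and P = Dθ/2 = 1.378 m.
Hydraulic radius R = A/P = 0.2909/1.378 = 0.2111 m.
From Manning's equation, S = [nQ / (1 A R^(2/3))]² = [0.015 × 0.228 / (1 × 0.2909 × 0.2111^(2/3))]² = 0.0011.

S = 0.0011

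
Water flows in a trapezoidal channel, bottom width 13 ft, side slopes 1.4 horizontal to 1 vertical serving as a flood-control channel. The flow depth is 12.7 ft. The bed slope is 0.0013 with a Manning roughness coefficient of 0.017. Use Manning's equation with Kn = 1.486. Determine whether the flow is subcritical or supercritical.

With bottom width b = 13 ft and side slope z = 1.4: A = (b + zy)y = (13 + 1.4×12.7)×12.7 = 390.9 ft²; P = b + 2y√(1+z²) = 13 + 2×12.7×1.72 = 56.7 ft.
Hydraulic radius R = A/P = 390.9/56.7 = 6.894 ft.
V = (1.486/n) R^(2/3) √S = (1.486/0.017) × 6.894^(2/3) × √0.0013 = 11.42 ft/s. Hydraulic depth D_h = A/T = 390.9/48.56 = 8.05 ft.
Froude number Fr = V/√(g·D_h) = 11.42/√(32.2×8.05) = 0.709, which is less than 1, so the flow is subcritical.

subcritical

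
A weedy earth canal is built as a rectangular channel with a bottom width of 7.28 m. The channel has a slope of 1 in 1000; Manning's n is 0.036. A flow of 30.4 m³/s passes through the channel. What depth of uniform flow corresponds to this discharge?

y_n = 3.3 m

Manning's equation rearranged: A R^(2/3) = nQ / (1·√S) = 0.036 × 30.4 / (√0.001) = 34.61.
Try y = 4.19 m: A R^(2/3) = 47.58 — over.
Try y = 2.52 m: A R^(2/3) = 23.92 — short.
Try y = 3.3 m: A R^(2/3) = 34.63 — ≈ 34.61.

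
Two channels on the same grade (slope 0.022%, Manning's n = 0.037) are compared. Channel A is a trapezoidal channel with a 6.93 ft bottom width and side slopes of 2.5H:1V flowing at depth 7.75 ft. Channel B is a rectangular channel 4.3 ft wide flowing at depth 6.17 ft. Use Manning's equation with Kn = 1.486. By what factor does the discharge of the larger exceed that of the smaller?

Channel A: With bottom width b = 6.93 ft and side slope z = 2.5: A = (b + zy)y = (6.93 + 2.5×7.75)×7.75 = 203.9 ft²; P = b + 2y√(1+z²) = 6.93 + 2×7.75×2.693 = 48.67 ft. Hydraulic radius R = A/P = 203.9/48.67 = 4.189 ft. Q_A = (1.486/0.037)·203.9·4.189^(2/3)·√0.00022 = 315.6 ft³/s.
Channel B: Flow area A = b·y = 4.3 × 6.17 = 26.53 ft². Wetted perimeter P = b + 2y = 4.3 + 2×6.17 = 16.64 ft. Hydraulic radius R = A/P = 26.53/16.64 = 1.594 ft. Q_B = (1.486/0.037)·26.53·1.594^(2/3)·√0.00022 = 21.57 ft³/s.
The larger discharge is 315.6 ft³/s and the smaller is 21.57 ft³/s; the ratio is 14.6.

14.6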